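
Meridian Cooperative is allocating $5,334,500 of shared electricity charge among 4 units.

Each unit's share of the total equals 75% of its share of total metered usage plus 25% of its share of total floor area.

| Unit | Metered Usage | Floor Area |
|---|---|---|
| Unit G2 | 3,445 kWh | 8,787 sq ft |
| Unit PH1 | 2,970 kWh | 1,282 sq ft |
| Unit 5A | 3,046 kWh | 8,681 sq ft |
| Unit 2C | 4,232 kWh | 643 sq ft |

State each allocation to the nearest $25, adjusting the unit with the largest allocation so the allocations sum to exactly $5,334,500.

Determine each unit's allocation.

Totals — metered usage 13,693, floor area 19,393.
Combined weights (75% metered usage + 25% floor area): Unit G2 0.3020; Unit PH1 0.1792; Unit 5A 0.2787; Unit 2C 0.2401.
Raw shares: Unit G2 1,610,841.42; Unit PH1 955,947.42; Unit 5A 1,486,970.57; Unit 2C 1,280,740.59.
Rounded to nearest $25: Unit G2 $1,610,850; Unit PH1 $955,950; Unit 5A $1,486,975; Unit 2C $1,280,750. Sum = $5,334,525.
Difference $5,334,500 − $5,334,525 = −$25 applied to largest allocation (Unit G2): Unit G2 becomes $1,610,825.

Unit G2: $1,610,825; Unit PH1: $955,950; Unit 5A: $1,486,975; Unit 2C: $1,280,750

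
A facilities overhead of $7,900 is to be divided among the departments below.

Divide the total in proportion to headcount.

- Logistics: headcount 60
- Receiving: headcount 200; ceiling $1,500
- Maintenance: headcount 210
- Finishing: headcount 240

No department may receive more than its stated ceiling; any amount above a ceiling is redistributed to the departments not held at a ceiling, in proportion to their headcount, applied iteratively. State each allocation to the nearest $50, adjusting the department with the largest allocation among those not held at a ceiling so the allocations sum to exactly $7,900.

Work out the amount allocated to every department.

Logistics: $750 | Receiving: $1,500 | Maintenance: $2,650 | Finishing: $3,000

Sum of headcount: 710.
Pro-rata shares before constraints: Logistics 667.61; Receiving 2,225.35; Maintenance 2,336.62; Finishing 2,670.42.
Held at cap: Receiving ($1,500); balance $6,400 reallocated over remaining headcount 510.
Redistributed shares: Logistics 752.94 → $750; Maintenance 2,635.29 → $2,650; Finishing 3,011.76 → $3,000.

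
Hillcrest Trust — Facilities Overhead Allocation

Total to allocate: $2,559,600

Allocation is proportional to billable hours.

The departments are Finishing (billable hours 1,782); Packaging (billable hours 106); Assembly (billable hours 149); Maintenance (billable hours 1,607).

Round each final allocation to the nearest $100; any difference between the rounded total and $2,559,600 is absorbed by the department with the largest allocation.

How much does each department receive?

Finishing: $1,251,600 | Packaging: $74,500 | Assembly: $104,700 | Maintenance: $1,128,800

Total billable hours = 3,644.
Raw shares: Finishing 1,782/3,644 × $2,559,600 = 1,251,703.40; Packaging 106/3,644 × $2,559,600 = 74,455.98; Assembly 149/3,644 × $2,559,600 = 104,659.82; Maintenance 1,607/3,644 × $2,559,600 = 1,128,780.79.
At nearest $100: Finishing $1,251,700; Packaging $74,500; Assembly $104,700; Maintenance $1,128,800. Sum = $2,559,700.
Difference $2,559,600 − $2,559,700 = −$100 applied to largest allocation (Finishing): Finishing becomes $1,251,600.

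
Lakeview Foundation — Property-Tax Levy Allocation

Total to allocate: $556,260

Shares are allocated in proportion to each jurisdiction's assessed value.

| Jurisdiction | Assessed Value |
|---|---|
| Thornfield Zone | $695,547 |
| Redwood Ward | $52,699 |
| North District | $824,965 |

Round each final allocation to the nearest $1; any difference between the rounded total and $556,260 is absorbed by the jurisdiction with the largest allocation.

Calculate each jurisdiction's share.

Thornfield Zone: $245,933 · Redwood Ward: $18,633 · North District: $291,694

Total assessed value = 1,573,211.
Raw shares: Thornfield Zone 695,547/1,573,211 × $556,260 = 245,933.30; Redwood Ward 52,699/1,573,211 × $556,260 = 18,633.45; North District 824,965/1,573,211 × $556,260 = 291,693.25.
Rounded to nearest $1: Thornfield Zone $245,933; Redwood Ward $18,633; North District $291,693. Sum = $556,259.
Difference $556,260 − $556,259 = +$1 applied to largest allocation (North District): North District becomes $291,694.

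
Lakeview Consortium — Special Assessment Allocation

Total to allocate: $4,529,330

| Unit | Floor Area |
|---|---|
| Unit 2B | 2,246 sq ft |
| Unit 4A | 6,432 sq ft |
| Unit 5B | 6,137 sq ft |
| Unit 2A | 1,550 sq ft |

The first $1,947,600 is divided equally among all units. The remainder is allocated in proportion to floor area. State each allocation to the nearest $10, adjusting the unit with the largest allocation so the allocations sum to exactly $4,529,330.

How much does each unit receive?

$1,947,600 shared equally gives $486,900 per unit.
Remainder $2,581,730 by floor area (total 16,365): Unit 2B 354,327.26 → $354,330; Unit 4A 1,014,707.45 → $1,014,710; Unit 5B 968,168.47 → $968,170; Unit 2A 244,526.83 → $244,530.
Rounding difference −$10 on remainder applied to Unit 4A.
Totals: Unit 2B $486,900 + $354,330 = $841,230; Unit 4A $486,900 + $1,014,700 = $1,501,600; Unit 5B $486,900 + $968,170 = $1,455,070; Unit 2A $486,900 + $244,530 = $731,430.

Unit 2B: $841,230 | Unit 4A: $1,501,600 | Unit 5B: $1,455,070 | Unit 2A: $731,430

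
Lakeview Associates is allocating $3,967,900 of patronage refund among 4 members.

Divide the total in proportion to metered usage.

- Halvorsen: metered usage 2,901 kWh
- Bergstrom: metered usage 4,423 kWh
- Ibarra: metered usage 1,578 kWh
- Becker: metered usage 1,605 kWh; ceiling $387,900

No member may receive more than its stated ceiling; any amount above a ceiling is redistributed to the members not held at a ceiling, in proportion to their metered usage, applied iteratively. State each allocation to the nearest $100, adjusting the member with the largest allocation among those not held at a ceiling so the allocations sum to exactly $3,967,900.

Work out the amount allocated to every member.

Sum of metered usage: 10,507.
Pro-rata shares before constraints: Halvorsen 1,095,543.72; Bergstrom 1,670,317.09; Ibarra 595,921.40; Becker 606,117.78.
Capped: Becker ($387,900); residual $3,580,000 reallocated over remaining metered usage 8,902.
Shares after redistribution: Halvorsen 1,166,656.93 → $1,166,700; Bergstrom 1,778,739.61 → $1,778,700; Ibarra 634,603.46 → $634,600.

Halvorsen: $1,166,700 | Bergstrom: $1,778,700 | Ibarra: $634,600 | Becker: $387,900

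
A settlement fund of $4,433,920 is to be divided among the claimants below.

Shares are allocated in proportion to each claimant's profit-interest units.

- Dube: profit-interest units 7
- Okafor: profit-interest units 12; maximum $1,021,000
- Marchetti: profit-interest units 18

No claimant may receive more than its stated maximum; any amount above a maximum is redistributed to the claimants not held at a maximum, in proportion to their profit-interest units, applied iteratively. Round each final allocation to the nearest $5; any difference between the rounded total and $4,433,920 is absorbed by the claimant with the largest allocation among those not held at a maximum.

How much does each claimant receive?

Profit-interest units total: 37.
Proportional shares (ignoring caps): Dube 838,849.73; Okafor 1,438,028.11; Marchetti 2,157,042.16.
Capped: Okafor ($1,021,000); residual $3,412,920 reallocated over remaining profit-interest units 25.
Remaining shares: Dube 955,617.60 → $955,620; Marchetti 2,457,302.40 → $2,457,300.

Dube: $955,620 | Okafor: $1,021,000 | Marchetti: $2,457,300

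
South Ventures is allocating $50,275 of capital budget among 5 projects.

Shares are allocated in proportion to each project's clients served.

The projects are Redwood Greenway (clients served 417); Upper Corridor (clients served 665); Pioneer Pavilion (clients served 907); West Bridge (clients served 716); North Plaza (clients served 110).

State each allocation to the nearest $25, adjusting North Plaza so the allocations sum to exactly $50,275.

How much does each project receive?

Redwood Greenway: $7,450; Upper Corridor: $11,875; Pioneer Pavilion: $16,200; West Bridge: $12,800; North Plaza: $1,950

Total clients served = 2,815.
Unrounded shares: Redwood Greenway 417/2,815 × $50,275 = 7,447.49; Upper Corridor 665/2,815 × $50,275 = 11,876.69; Pioneer Pavilion 907/2,815 × $50,275 = 16,198.73; West Bridge 716/2,815 × $50,275 = 12,787.53; North Plaza 110/2,815 × $50,275 = 1,964.56.
Rounded to nearest $25: Redwood Greenway $7,450; Upper Corridor $11,875; Pioneer Pavilion $16,200; West Bridge $12,800; North Plaza $1,975. Sum = $50,300.
Difference $50,275 − $50,300 = −$25 applied to North Plaza: North Plaza becomes $1,950.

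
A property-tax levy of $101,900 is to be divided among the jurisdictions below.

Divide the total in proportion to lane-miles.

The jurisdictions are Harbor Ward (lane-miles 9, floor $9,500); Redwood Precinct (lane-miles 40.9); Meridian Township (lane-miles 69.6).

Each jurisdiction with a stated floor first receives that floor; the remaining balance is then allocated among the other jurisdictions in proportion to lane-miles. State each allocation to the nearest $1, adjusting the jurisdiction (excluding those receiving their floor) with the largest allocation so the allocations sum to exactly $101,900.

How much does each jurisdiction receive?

Guaranteed amounts: Harbor Ward $9,500. Balance $92,400.
Balance split over remaining lane-miles 110.5: Redwood Precinct 34,200.54 → $34,201; Meridian Township 58,199.46 → $58,199.

Harbor Ward: $9,500; Redwood Precinct: $34,201; Meridian Township: $58,199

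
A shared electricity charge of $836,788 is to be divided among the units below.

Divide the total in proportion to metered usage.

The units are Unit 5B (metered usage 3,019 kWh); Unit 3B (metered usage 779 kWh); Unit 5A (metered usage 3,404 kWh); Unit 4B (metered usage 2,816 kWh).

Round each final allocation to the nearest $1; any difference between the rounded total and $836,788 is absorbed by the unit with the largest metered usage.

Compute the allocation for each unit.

Unit 5B: $252,172 · Unit 3B: $65,069 · Unit 5A: $284,331 · Unit 4B: $235,216

Total metered usage = 3,019 + 779 + 3,404 + 2,816 = 10,018.
Raw shares: Unit 5B 252,172.39; Unit 3B 65,068.66; Unit 5A 284,330.84; Unit 4B 235,216.11.
At nearest $1: Unit 5B $252,172; Unit 3B $65,069; Unit 5A $284,331; Unit 4B $235,216. Sum = $836,788.
Rounded total matches; no reconciliation needed.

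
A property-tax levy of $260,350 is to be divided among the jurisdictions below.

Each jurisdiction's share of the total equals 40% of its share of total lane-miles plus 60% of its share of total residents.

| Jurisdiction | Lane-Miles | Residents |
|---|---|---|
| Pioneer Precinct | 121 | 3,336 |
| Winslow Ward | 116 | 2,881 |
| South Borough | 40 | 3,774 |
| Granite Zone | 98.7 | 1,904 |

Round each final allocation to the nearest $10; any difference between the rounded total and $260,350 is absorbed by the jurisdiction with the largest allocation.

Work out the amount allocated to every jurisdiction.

Pioneer Precinct: $77,350; Winslow Ward: $69,990; South Borough: $60,650; Granite Zone: $52,360

Lane-miles total 375.7; residents total 11,895.
Blended shares (40% lane-miles + 60% residents): Pioneer Precinct 0.2971; Winslow Ward 0.2688; South Borough 0.2330; Granite Zone 0.2011.
Raw shares: Pioneer Precinct 77,349.61; Winslow Ward 69,988.42; South Borough 60,649.28; Granite Zone 52,362.68.
After rounding ($10): Pioneer Precinct $77,350; Winslow Ward $69,990; South Borough $60,650; Granite Zone $52,360. Sum = $260,350.
Rounded total matches; no reconciliation needed.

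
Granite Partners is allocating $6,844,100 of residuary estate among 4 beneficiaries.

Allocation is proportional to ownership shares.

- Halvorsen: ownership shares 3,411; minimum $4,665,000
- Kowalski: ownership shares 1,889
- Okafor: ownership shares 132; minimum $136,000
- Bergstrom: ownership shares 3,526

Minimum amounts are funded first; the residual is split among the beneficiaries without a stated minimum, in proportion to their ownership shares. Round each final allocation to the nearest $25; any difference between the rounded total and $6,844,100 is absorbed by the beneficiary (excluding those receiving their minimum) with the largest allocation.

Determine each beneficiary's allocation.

Guaranteed amounts: Halvorsen $4,665,000; Okafor $136,000. Residual $2,043,100.
Residual split over remaining ownership shares 5,415: Kowalski 712,726.85 → $712,725; Bergstrom 1,330,373.15 → $1,330,375.

Halvorsen: $4,665,000 · Kowalski: $712,725 · Okafor: $136,000 · Bergstrom: $1,330,375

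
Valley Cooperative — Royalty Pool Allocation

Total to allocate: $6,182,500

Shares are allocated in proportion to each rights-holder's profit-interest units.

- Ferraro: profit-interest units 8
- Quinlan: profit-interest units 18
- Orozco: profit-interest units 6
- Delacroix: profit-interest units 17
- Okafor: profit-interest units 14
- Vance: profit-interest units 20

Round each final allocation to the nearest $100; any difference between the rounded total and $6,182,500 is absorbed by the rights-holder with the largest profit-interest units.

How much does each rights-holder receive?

Sum of profit-interest units: 8 + 18 + 6 + 17 + 14 + 20 = 83.
Pro-rata amounts: Ferraro 595,903.61; Quinlan 1,340,783.13; Orozco 446,927.71; Delacroix 1,266,295.18; Okafor 1,042,831.33; Vance 1,489,759.04.
Rounded to nearest $100: Ferraro $595,900; Quinlan $1,340,800; Orozco $446,900; Delacroix $1,266,300; Okafor $1,042,800; Vance $1,489,800. Sum = $6,182,500.
No rounding difference to absorb.

Ferraro: $595,900 | Quinlan: $1,340,800 | Orozco: $446,900 | Delacroix: $1,266,300 | Okafor: $1,042,800 | Vance: $1,489,800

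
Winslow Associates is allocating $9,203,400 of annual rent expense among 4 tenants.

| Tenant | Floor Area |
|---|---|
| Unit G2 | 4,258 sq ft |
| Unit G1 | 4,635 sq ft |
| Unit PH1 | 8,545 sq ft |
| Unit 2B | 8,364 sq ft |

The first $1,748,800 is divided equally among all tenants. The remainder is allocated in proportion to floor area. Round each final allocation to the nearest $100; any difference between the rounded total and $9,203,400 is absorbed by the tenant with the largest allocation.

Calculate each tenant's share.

Unit G2: $1,667,400 | Unit G1: $1,776,300 | Unit PH1: $2,906,000 | Unit 2B: $2,853,700

First tranche $1,748,800 split equally: $437,200 each.
Remainder $7,454,600 by floor area (total 25,802): Unit G2 1,230,202.57 → $1,230,200; Unit G1 1,339,123.75 → $1,339,100; Unit PH1 2,468,783.70 → $2,468,800; Unit 2B 2,416,489.98 → $2,416,500.
Totals: Unit G2 $437,200 + $1,230,200 = $1,667,400; Unit G1 $437,200 + $1,339,100 = $1,776,300; Unit PH1 $437,200 + $2,468,800 = $2,906,000; Unit 2B $437,200 + $2,416,500 = $2,853,700.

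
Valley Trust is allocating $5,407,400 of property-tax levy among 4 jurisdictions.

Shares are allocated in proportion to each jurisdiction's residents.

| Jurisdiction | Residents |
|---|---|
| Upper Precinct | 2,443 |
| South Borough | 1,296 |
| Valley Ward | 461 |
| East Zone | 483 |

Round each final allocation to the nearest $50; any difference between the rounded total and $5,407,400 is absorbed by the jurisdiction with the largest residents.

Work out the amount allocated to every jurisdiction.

Upper Precinct: $2,820,950 · South Borough: $1,496,450 · Valley Ward: $532,300 · East Zone: $557,700

Combined residents = 4,683.
Raw shares: Upper Precinct 2,443/4,683 × $5,407,400 = 2,820,900.75; South Borough 1,296/4,683 × $5,407,400 = 1,496,474.57; Valley Ward 461/4,683 × $5,407,400 = 532,310.78; East Zone 483/4,683 × $5,407,400 = 557,713.90.
At nearest $50: Upper Precinct $2,820,900; South Borough $1,496,450; Valley Ward $532,300; East Zone $557,700. Sum = $5,407,350.
Difference $5,407,400 − $5,407,350 = +$50 applied to largest residents (Upper Precinct): Upper Precinct becomes $2,820,950.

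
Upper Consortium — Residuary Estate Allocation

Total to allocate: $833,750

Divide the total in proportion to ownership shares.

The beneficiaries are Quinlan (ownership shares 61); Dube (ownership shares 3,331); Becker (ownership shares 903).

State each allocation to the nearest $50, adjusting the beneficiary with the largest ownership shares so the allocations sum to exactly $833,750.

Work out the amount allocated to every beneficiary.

Quinlan: $11,850 · Dube: $646,600 · Becker: $175,300

Combined ownership shares = 61 + 3,331 + 903 = 4,295.
Raw shares: Quinlan 11,841.39; Dube 646,617.29; Becker 175,291.33.
At nearest $50: Quinlan $11,850; Dube $646,600; Becker $175,300. Sum = $833,750.
Rounded total matches; no reconciliation needed.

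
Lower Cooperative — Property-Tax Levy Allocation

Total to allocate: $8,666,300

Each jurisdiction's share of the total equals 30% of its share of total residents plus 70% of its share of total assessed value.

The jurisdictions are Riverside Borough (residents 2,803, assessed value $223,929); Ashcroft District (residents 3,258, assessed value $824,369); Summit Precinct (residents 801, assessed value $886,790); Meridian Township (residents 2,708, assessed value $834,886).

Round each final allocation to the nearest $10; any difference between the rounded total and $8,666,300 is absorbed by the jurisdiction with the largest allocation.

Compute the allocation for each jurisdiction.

Residents total 9,570; assessed value total 2,769,974.
Blended shares (30% residents + 70% assessed value): Riverside Borough 0.1445; Ashcroft District 0.3105; Summit Precinct 0.2492; Meridian Township 0.2959.
Proportional shares: Riverside Borough 1,251,911.39; Ashcroft District 2,690,521.41; Summit Precinct 2,159,731.89; Meridian Township 2,564,135.31.
After rounding ($10): Riverside Borough $1,251,910; Ashcroft District $2,690,520; Summit Precinct $2,159,730; Meridian Township $2,564,140. Sum = $8,666,300.
Sum already equals the total — no adjustment.

Riverside Borough: $1,251,910 · Ashcroft District: $2,690,520 · Summit Precinct: $2,159,730 · Meridian Township: $2,564,140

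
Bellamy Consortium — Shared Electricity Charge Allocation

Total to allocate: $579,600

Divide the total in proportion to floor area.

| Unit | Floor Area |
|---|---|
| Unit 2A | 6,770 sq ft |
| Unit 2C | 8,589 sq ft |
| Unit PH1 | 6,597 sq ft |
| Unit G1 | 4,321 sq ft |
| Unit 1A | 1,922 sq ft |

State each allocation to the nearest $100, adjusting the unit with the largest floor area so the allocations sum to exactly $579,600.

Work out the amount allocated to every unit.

Unit 2A: $139,200 | Unit 2C: $176,500 | Unit PH1: $135,600 | Unit G1: $88,800 | Unit 1A: $39,500

Total floor area = 6,770 + 8,589 + 6,597 + 4,321 + 1,922 = 28,199.
Unrounded shares: Unit 2A 139,150.04; Unit 2C 176,537.62; Unit PH1 135,594.21; Unit G1 88,813.49; Unit 1A 39,504.63.
At nearest $100: Unit 2A $139,200; Unit 2C $176,500; Unit PH1 $135,600; Unit G1 $88,800; Unit 1A $39,500. Sum = $579,600.
Rounded total matches; no reconciliation needed.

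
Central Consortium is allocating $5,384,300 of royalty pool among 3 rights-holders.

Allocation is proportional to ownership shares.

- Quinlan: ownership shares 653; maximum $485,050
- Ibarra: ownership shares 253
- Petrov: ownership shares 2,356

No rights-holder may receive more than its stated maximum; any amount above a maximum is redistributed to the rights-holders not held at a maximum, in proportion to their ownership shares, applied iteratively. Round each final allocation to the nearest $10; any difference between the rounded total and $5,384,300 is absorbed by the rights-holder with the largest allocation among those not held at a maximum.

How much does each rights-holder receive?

Quinlan: $485,050 · Ibarra: $475,090 · Petrov: $4,424,160

Combined ownership shares = 3,262.
Proportional shares (ignoring caps): Quinlan 1,077,850.37; Ibarra 417,605.12; Petrov 3,888,844.51.
Held at cap: Quinlan ($485,050); remaining pool $4,899,250 reallocated over remaining ownership shares 2,609.
Shares after redistribution: Ibarra 475,090.17 → $475,090; Petrov 4,424,159.83 → $4,424,160.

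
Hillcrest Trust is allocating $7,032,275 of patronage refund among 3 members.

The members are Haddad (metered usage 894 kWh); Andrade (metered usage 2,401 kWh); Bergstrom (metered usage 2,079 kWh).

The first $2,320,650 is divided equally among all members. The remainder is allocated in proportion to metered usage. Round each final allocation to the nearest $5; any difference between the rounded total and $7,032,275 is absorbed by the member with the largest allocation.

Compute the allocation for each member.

Equal tier: $2,320,650 ÷ 3 = $773,550 apiece.
Remainder $4,711,625 by metered usage (total 5,374): Haddad 783,809.59 → $783,810; Andrade 2,105,063.57 → $2,105,065; Bergstrom 1,822,751.84 → $1,822,750.
Totals: Haddad $773,550 + $783,810 = $1,557,360; Andrade $773,550 + $2,105,065 = $2,878,615; Bergstrom $773,550 + $1,822,750 = $2,596,300.

Haddad: $1,557,360 | Andrade: $2,878,615 | Bergstrom: $2,596,300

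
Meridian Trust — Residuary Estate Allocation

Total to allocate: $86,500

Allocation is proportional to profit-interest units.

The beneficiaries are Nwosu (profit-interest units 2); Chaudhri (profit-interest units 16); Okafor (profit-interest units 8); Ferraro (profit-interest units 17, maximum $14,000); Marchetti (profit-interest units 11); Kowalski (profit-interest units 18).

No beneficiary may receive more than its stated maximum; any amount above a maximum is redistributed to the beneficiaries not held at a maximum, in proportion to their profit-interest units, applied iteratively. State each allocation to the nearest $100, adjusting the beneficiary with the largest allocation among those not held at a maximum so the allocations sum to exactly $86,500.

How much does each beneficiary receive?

Sum of profit-interest units: 72.
Proportional shares (ignoring caps): Nwosu 2,402.78; Chaudhri 19,222.22; Okafor 9,611.11; Ferraro 20,423.61; Marchetti 13,215.28; Kowalski 21,625.00.
Capped: Ferraro ($14,000); remaining pool $72,500 reallocated over remaining profit-interest units 55.
Shares after redistribution: Nwosu 2,636.36 → $2,600; Chaudhri 21,090.91 → $21,100; Okafor 10,545.45 → $10,500; Marchetti 14,500.00 → $14,500; Kowalski 23,727.27 → $23,700.
Rounding difference +$100 applied to Kowalski → $23,800.

Nwosu: $2,600 · Chaudhri: $21,100 · Okafor: $10,500 · Ferraro: $14,000 · Marchetti: $14,500 · Kowalski: $23,800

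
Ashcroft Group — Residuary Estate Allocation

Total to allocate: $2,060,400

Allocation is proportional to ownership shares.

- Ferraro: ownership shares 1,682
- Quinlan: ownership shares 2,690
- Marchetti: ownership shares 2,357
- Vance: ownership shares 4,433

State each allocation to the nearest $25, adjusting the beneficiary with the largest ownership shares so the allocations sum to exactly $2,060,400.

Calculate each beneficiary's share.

Total ownership shares = 1,682 + 2,690 + 2,357 + 4,433 = 11,162.
Pro-rata amounts: Ferraro 310,481.35; Quinlan 496,548.65; Marchetti 435,079.99; Vance 818,290.02.
At nearest $25: Ferraro $310,475; Quinlan $496,550; Marchetti $435,075; Vance $818,300. Sum = $2,060,400.
Sum already equals the total — no adjustment.

Ferraro: $310,475; Quinlan: $496,550; Marchetti: $435,075; Vance: $818,300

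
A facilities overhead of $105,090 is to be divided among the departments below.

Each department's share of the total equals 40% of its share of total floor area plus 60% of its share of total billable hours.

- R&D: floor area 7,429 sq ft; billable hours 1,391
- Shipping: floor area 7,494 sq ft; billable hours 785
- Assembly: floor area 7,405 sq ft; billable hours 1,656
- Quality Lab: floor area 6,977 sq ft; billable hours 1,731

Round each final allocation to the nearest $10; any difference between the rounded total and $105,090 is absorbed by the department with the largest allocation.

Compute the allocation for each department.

R&D: $26,420; Shipping: $19,650; Assembly: $29,390; Quality Lab: $29,630

Totals — floor area 29,305, billable hours 5,563.
Composite weights (40% floor area + 60% billable hours): R&D 0.2514; Shipping 0.1870; Assembly 0.2797; Quality Lab 0.2819.
Unrounded shares: R&D 26,422.72; Shipping 19,647.23; Assembly 29,391.95; Quality Lab 29,628.10.
At nearest $10: R&D $26,420; Shipping $19,650; Assembly $29,390; Quality Lab $29,630. Sum = $105,090.
Sum already equals the total — no adjustment.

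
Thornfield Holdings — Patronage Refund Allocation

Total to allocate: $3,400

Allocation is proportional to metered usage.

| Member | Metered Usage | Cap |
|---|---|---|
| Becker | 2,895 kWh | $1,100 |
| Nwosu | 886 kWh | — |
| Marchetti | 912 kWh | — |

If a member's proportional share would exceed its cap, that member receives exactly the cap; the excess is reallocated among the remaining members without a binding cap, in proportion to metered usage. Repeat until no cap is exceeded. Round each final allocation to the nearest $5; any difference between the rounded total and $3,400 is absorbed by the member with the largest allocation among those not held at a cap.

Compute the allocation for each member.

Becker: $1,100 | Nwosu: $1,135 | Marchetti: $1,165

Sum of metered usage: 4,693.
Unconstrained shares: Becker 2,097.38; Nwosu 641.89; Marchetti 660.73.
Capped: Becker ($1,100); residual $2,300 reallocated over remaining metered usage 1,798.
Redistributed shares: Nwosu 1,133.37 → $1,135; Marchetti 1,166.63 → $1,165.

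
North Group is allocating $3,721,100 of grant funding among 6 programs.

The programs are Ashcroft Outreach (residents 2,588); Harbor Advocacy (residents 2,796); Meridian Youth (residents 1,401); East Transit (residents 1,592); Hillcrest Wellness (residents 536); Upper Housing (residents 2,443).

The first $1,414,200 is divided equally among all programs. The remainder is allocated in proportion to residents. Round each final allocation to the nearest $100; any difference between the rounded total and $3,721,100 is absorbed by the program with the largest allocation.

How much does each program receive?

Ashcroft Outreach: $761,400; Harbor Advocacy: $803,700; Meridian Youth: $520,300; East Transit: $559,100; Hillcrest Wellness: $344,600; Upper Housing: $732,000

Equal tier: $1,414,200 ÷ 6 = $235,700 apiece.
Remainder $2,306,900 by residents (total 11,356): Ashcroft Outreach 525,735.93 → $525,700; Harbor Advocacy 567,989.82 → $568,000; Meridian Youth 284,604.34 → $284,600; East Transit 323,404.79 → $323,400; Hillcrest Wellness 108,885.03 → $108,900; Upper Housing 496,280.09 → $496,300.
Totals: Ashcroft Outreach $235,700 + $525,700 = $761,400; Harbor Advocacy $235,700 + $568,000 = $803,700; Meridian Youth $235,700 + $284,600 = $520,300; East Transit $235,700 + $323,400 = $559,100; Hillcrest Wellness $235,700 + $108,900 = $344,600; Upper Housing $235,700 + $496,300 = $732,000.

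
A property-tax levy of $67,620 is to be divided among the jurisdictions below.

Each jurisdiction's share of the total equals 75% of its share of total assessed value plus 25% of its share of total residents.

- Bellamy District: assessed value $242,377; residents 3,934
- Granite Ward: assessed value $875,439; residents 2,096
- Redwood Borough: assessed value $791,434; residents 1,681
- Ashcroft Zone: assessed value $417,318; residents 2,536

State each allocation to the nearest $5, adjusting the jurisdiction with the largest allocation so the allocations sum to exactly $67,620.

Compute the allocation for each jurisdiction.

Totals — assessed value 2,326,568, residents 10,247.
Combined weights (75% assessed value + 25% residents): Bellamy District 0.1741; Granite Ward 0.3333; Redwood Borough 0.2961; Ashcroft Zone 0.1964.
Unrounded shares: Bellamy District 11,773.50; Granite Ward 22,540.87; Redwood Borough 20,025.07; Ashcroft Zone 13,280.55.
Rounded to nearest $5: Bellamy District $11,775; Granite Ward $22,540; Redwood Borough $20,025; Ashcroft Zone $13,280. Sum = $67,620.
No rounding difference to absorb.

Bellamy District: $11,775; Granite Ward: $22,540; Redwood Borough: $20,025; Ashcroft Zone: $13,280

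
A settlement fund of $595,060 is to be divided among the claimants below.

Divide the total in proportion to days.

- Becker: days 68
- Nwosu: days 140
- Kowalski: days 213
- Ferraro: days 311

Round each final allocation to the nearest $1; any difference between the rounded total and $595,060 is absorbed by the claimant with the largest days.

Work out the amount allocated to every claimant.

Sum of days: 68 + 140 + 213 + 311 = 732.
Proportional shares: Becker 55,278.80; Nwosu 113,809.29; Kowalski 173,152.70; Ferraro 252,819.21.
Rounded to nearest $1: Becker $55,279; Nwosu $113,809; Kowalski $173,153; Ferraro $252,819. Sum = $595,060.
No rounding difference to absorb.

Becker: $55,279; Nwosu: $113,809; Kowalski: $173,153; Ferraro: $252,819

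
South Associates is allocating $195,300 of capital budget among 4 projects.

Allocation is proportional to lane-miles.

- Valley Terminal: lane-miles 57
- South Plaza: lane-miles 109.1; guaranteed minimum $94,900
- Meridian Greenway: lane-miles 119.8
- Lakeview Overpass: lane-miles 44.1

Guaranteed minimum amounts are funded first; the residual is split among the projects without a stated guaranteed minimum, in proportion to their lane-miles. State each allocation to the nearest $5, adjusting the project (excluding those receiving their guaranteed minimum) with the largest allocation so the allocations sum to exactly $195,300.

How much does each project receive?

Valley Terminal: $25,905 | South Plaza: $94,900 | Meridian Greenway: $54,450 | Lakeview Overpass: $20,045

Guaranteed amounts: South Plaza $94,900. Balance $100,400.
Balance split over remaining lane-miles 220.9: Valley Terminal 25,906.75 → $25,905; Meridian Greenway 54,449.62 → $54,450; Lakeview Overpass 20,043.64 → $20,045.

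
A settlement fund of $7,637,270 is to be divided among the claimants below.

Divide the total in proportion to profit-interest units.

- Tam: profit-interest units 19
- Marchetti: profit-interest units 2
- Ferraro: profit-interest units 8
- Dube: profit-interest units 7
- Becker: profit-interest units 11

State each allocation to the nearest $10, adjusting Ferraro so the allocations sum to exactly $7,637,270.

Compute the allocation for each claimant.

Tam: $3,087,410 · Marchetti: $324,990 · Ferraro: $1,299,950 · Dube: $1,137,470 · Becker: $1,787,450

Combined profit-interest units = 47.
Unrounded shares: Tam 19/47 × $7,637,270 = 3,087,407.02; Marchetti 2/47 × $7,637,270 = 324,990.21; Ferraro 8/47 × $7,637,270 = 1,299,960.85; Dube 7/47 × $7,637,270 = 1,137,465.74; Becker 11/47 × $7,637,270 = 1,787,446.17.
At nearest $10: Tam $3,087,410; Marchetti $324,990; Ferraro $1,299,960; Dube $1,137,470; Becker $1,787,450. Sum = $7,637,280.
Difference $7,637,270 − $7,637,280 = −$10 applied to Ferraro: Ferraro becomes $1,299,950.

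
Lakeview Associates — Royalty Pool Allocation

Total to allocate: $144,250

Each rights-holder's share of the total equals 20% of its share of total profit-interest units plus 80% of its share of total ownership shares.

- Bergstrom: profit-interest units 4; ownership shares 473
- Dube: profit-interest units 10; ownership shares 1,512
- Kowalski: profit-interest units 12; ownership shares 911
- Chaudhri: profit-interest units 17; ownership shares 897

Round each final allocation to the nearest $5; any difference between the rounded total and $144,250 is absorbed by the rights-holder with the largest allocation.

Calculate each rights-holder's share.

Totals — profit-interest units 43, ownership shares 3,793.
Composite weights (20% profit-interest units + 80% ownership shares): Bergstrom 0.1184; Dube 0.3654; Kowalski 0.2480; Chaudhri 0.2683.
Unrounded shares: Bergstrom 17,074.49; Dube 52,711.10; Kowalski 35,767.85; Chaudhri 38,696.56.
Rounded to nearest $5: Bergstrom $17,075; Dube $52,710; Kowalski $35,770; Chaudhri $38,695. Sum = $144,250.
No rounding difference to absorb.

Bergstrom: $17,075 · Dube: $52,710 · Kowalski: $35,770 · Chaudhri: $38,695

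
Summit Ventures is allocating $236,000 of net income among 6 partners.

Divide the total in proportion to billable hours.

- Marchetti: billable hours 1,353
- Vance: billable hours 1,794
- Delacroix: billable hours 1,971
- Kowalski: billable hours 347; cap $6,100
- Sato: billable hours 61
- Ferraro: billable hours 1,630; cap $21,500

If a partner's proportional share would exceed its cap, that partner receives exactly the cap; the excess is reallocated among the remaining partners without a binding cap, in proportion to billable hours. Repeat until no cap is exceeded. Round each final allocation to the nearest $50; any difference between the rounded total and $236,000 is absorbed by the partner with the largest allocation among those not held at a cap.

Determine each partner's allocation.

Marchetti: $54,450 | Vance: $72,200 | Delacroix: $79,300 | Kowalski: $6,100 | Sato: $2,450 | Ferraro: $21,500

Sum of billable hours: 7,156.
Unconstrained shares: Marchetti 44,621.02; Vance 59,164.90; Delacroix 65,002.24; Kowalski 11,443.82; Sato 2,011.74; Ferraro 53,756.29.
Capped: Kowalski ($6,100), Ferraro ($21,500); residual $208,400 reallocated over remaining billable hours 5,179.
Remaining shares: Marchetti 54,443.95 → $54,450; Vance 72,189.53 → $72,200; Delacroix 79,311.91 → $79,300; Sato 2,454.61 → $2,450.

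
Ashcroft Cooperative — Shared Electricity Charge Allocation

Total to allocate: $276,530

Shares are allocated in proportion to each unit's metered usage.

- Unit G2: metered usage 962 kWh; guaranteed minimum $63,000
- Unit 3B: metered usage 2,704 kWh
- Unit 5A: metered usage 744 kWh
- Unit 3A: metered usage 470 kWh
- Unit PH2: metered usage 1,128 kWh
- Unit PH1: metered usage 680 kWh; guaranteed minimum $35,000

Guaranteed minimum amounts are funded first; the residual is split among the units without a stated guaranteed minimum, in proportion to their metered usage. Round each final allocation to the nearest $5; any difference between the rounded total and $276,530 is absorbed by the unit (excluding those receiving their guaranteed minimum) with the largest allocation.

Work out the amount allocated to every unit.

Unit G2: $63,000; Unit 3B: $95,665; Unit 5A: $26,325; Unit 3A: $16,630; Unit PH2: $39,910; Unit PH1: $35,000

Minimums first: Unit G2 $63,000; Unit PH1 $35,000. Remaining pool $178,530.
Remaining pool split over remaining metered usage 5,046: Unit 3B 95,668.87 → $95,670; Unit 5A 26,323.09 → $26,325; Unit 3A 16,628.83 → $16,630; Unit PH2 39,909.20 → $39,910.
Rounding difference −$5 applied to Unit 3B → $95,665.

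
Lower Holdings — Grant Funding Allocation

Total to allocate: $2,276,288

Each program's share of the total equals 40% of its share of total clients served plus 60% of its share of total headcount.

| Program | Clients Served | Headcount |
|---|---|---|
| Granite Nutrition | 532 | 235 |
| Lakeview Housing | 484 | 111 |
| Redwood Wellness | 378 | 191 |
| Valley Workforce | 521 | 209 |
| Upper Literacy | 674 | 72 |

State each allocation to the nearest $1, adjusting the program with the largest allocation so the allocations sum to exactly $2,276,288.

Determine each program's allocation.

Granite Nutrition: $579,465; Lakeview Housing: $355,547; Redwood Wellness: $451,840; Valley Workforce: $532,185; Upper Literacy: $357,251

Clients served total 2,589; headcount total 818.
Blended shares (40% clients served + 60% headcount): Granite Nutrition 0.2546; Lakeview Housing 0.1562; Redwood Wellness 0.1985; Valley Workforce 0.2338; Upper Literacy 0.1569.
Pro-rata amounts: Granite Nutrition 579,464.47; Lakeview Housing 355,547.08; Redwood Wellness 451,840.27; Valley Workforce 532,185.06; Upper Literacy 357,251.12.
Rounded to nearest $1: Granite Nutrition $579,464; Lakeview Housing $355,547; Redwood Wellness $451,840; Valley Workforce $532,185; Upper Literacy $357,251. Sum = $2,276,287.
Difference $2,276,288 − $2,276,287 = +$1 applied to largest allocation (Granite Nutrition): Granite Nutrition becomes $579,465.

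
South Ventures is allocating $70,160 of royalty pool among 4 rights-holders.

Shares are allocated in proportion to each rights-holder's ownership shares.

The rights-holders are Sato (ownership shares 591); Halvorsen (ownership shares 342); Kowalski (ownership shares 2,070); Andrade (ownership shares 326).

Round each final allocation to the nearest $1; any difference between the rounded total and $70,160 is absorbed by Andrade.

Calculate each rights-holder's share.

Sato: $12,456 | Halvorsen: $7,208 | Kowalski: $43,626 | Andrade: $6,870

Total ownership shares = 3,329.
Raw shares: Sato 591/3,329 × $70,160 = 12,455.56; Halvorsen 342/3,329 × $70,160 = 7,207.79; Kowalski 2,070/3,329 × $70,160 = 43,626.07; Andrade 326/3,329 × $70,160 = 6,870.58.
Rounded to nearest $1: Sato $12,456; Halvorsen $7,208; Kowalski $43,626; Andrade $6,871. Sum = $70,161.
Difference $70,160 − $70,161 = −$1 applied to Andrade: Andrade becomes $6,870.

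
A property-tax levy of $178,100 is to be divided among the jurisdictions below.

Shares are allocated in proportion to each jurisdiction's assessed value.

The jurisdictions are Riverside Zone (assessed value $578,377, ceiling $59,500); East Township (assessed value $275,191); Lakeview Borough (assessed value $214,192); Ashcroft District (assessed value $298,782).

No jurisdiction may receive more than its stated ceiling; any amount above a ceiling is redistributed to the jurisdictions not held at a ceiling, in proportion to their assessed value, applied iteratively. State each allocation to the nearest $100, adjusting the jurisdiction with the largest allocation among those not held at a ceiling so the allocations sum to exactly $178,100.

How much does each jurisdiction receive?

Total assessed value = 1,366,542.
Pro-rata shares before constraints: Riverside Zone 75,379.27; East Township 35,865.36; Lakeview Borough 27,915.42; Ashcroft District 38,939.95.
Cap binds for Riverside Zone ($59,500); balance $118,600 reallocated over remaining assessed value 788,165.
Redistributed shares: East Township 41,409.67 → $41,400; Lakeview Borough 32,230.78 → $32,200; Ashcroft District 44,959.55 → $45,000.

Riverside Zone: $59,500; East Township: $41,400; Lakeview Borough: $32,200; Ashcroft District: $45,000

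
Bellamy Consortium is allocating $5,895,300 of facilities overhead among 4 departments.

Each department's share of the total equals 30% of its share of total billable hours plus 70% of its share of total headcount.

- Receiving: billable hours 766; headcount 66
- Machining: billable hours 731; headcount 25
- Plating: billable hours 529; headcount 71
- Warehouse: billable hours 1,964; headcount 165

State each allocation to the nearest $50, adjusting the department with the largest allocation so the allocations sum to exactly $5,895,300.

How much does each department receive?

Receiving: $1,172,450; Machining: $639,500; Plating: $1,130,500; Warehouse: $2,952,850

Totals — billable hours 3,990, headcount 327.
Blended shares (30% billable hours + 70% headcount): Receiving 0.1989; Machining 0.1085; Plating 0.1918; Warehouse 0.5009.
Unrounded shares: Receiving 1,172,447.76; Machining 639,517.58; Plating 1,130,495.72; Warehouse 2,952,838.94.
At nearest $50: Receiving $1,172,450; Machining $639,500; Plating $1,130,500; Warehouse $2,952,850. Sum = $5,895,300.
Rounded total matches; no reconciliation needed.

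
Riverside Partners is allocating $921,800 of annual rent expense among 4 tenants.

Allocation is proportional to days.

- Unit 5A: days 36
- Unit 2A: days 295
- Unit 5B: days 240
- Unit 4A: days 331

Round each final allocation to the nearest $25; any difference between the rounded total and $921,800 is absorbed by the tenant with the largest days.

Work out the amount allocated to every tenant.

Sum of days: 902.
Raw shares: Unit 5A 36/902 × $921,800 = 36,790.24; Unit 2A 295/902 × $921,800 = 301,475.61; Unit 5B 240/902 × $921,800 = 245,268.29; Unit 4A 331/902 × $921,800 = 338,265.85.
At nearest $25: Unit 5A $36,800; Unit 2A $301,475; Unit 5B $245,275; Unit 4A $338,275. Sum = $921,825.
Difference $921,800 − $921,825 = −$25 applied to largest days (Unit 4A): Unit 4A becomes $338,250.

Unit 5A: $36,800 · Unit 2A: $301,475 · Unit 5B: $245,275 · Unit 4A: $338,250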